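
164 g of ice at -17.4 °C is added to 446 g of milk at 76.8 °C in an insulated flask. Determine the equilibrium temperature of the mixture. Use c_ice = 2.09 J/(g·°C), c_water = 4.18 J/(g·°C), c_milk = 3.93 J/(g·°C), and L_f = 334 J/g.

T_f ≈ 30.3 °C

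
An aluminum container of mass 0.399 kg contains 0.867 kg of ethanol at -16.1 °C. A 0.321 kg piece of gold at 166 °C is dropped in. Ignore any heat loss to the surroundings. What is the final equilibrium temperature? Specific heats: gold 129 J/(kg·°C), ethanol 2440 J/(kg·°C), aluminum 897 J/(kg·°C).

T_f ≈ -13.1 °C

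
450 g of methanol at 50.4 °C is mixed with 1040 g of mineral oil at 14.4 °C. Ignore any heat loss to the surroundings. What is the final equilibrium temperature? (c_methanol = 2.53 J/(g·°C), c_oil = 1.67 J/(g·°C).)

T_f ≈ 28.7 °C

Heat gained plus heat lost sum to zero:
450*2.53*(T − 50.4) + 1040*1.67*(T − 14.4) = 0
1138.5(T − 50.4) + 1736.8(T − 14.4) = 0
2875.3 T = 82390
T ≈ 28.65 °C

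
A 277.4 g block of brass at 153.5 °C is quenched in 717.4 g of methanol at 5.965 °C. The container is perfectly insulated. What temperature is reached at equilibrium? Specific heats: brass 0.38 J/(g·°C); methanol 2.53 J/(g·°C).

T_f ≈ 14.1 °C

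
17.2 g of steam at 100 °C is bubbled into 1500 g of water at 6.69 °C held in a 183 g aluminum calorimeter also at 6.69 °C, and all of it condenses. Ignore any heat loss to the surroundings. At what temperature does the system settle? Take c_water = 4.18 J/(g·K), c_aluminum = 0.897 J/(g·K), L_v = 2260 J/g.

Taking heat into each body as positive, Σ m c ΔT = 0:
condense steam: −17.2×2260 = −38872
  condensed water 100 °C→T: 71.9(T − 100)
  water warms: 1500×4.18×(T − 6.69) = 6270(T − 6.69)
  cup: 164.15(T − 6.69)
6506 T = 38872 + 7189.6 + 43044 = 89106
T ≈ 13.70 °C, under the boiling point, so the assumption holds.

T_f ≈ 13.7 °C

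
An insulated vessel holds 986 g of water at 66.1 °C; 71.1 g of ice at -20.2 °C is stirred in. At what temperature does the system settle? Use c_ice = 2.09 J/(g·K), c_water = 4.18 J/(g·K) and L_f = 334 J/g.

Net heat exchanged in the isolated system is zero:
ice -20.2→0 °C: 71.1×2.09×20.2 = 3001.7
  fusion: m_ice L_f = 71.1×334 = 23747
  meltwater 0→T: 71.1×4.18×T = 297.2 T
  water: 4121.5(T − 66.1)
4418.7 T = 272430 − 26749 = 245681
T ≈ 55.60 °C — above 0 °C, consistent with complete melting.

T_f ≈ 55.6 °C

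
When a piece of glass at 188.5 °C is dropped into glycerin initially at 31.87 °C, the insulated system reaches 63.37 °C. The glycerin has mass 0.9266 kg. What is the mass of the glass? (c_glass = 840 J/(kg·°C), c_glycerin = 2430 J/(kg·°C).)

Heat lost by the glass = heat gained by the glycerin:
m·840·(188.5 − 63.37) = 0.9266·2430·(63.37 − 31.87)
105109 m = 70927  ⇒  m ≈ 0.6748 kg

m ≈ 0.675 kg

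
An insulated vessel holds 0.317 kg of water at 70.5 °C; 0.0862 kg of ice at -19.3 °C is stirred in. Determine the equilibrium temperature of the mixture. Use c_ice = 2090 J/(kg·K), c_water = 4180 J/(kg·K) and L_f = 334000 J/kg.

Energy conservation, ΣQ = 0:
warm ice to 0 °C: 0.0862×2090×(0 − (-19.3)) = 3477
  melt ice: 0.0862×334000 = 28791
  warm the meltwater: 360.32 T
  water cools: 0.317×4180×(T − 70.5) = 1325.1(T − 70.5)
1685.4 T = 93417 − 32268 = 61149
T ≈ 36.28 °C — above 0 °C, consistent with complete melting.

T_f ≈ 36.3 °C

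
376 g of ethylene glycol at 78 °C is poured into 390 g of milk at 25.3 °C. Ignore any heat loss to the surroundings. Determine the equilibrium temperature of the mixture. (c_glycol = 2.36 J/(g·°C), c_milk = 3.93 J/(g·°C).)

T_f ≈ 44.6 °C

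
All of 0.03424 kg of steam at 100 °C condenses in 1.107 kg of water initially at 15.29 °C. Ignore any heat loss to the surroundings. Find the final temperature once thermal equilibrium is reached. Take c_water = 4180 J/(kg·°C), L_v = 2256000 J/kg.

T_f ≈ 34.0 °C

Sum of m c ΔT and latent-heat terms is zero:
steam→water at 100 °C releases m L_v = 0.03424·2256000 = 77245; condensate cools 100→T: 0.03424·4180·(T − 100) = 143.12(T − 100); water warms: 1.107·4180·(T − 15.29) = 4627.3(T − 15.29)
4770.4 T = 77245 + 14312 + 70751 = 162309
T ≈ 34.02 °C, under the boiling point, so the assumption holds.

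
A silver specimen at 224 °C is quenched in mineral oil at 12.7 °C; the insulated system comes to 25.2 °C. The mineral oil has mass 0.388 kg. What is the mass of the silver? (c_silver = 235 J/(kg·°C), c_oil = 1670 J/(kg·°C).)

Let T be the final temperature. ΣQ_i = 0:
m·235·(25.2 − 224) + 0.388·1670·(25.2 − 12.7) = 0
-46718 m = -8099.5
m = -8099.5/-46718 ≈ 0.1734 kg

m ≈ 0.173 kg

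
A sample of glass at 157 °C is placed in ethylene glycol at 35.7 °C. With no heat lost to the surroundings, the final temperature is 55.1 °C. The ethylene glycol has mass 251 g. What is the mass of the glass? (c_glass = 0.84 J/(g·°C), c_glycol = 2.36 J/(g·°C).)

Heat gained plus heat lost sum to zero:
m×0.84×(55.1 − 157) + 251×2.36×(55.1 − 35.7) = 0
-85.6 m = -11492
m = -11492/-85.6 ≈ 134.3 g

m ≈ 134 g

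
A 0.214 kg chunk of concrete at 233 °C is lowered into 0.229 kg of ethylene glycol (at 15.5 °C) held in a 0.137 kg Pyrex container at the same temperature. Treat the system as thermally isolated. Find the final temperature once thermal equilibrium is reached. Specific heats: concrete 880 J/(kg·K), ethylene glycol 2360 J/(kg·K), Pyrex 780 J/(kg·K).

T_f ≈ 64.5 °C

Let T be the final temperature. ΣQ_i = 0:
0.214·880·(T − 233) + 0.229·2360·(T − 15.5) + 0.137·780·(T − 15.5) = 0
(188.32 + 540.44 + 106.86) T = 188.32·233 + 540.44·15.5 + 106.86·15.5
T ≈ 64.52 °C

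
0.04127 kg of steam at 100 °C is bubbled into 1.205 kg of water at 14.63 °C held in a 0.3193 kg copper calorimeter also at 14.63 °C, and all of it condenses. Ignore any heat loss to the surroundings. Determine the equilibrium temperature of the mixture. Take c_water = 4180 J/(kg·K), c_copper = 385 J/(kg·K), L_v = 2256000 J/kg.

T_f ≈ 34.9 °C

Energy balance with sensible and latent terms:
condense steam: −0.04127·2256000 = −93105; condensed water 100 °C→T: 172.51(T − 100); original water: 5036.9(T − 14.63); cup: 122.93(T − 14.63)
5332.3 T = 93105 + 17251 + 75488 = 185844
T ≈ 34.85 °C (< 100 °C, so full condensation is consistent).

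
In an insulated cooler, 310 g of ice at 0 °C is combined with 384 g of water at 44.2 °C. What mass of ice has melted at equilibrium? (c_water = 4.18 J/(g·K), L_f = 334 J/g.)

m_melted ≈ 212 g

Heat available from the water dropping to 0 °C: 384×4.18×44.2 = 70946 J.
Melting all 310 g of ice would need 310×334 = 103540 J.
Since 70946 < 103540 J, not all the ice melts; equilibrium is at 0 °C.
Mass melted = 70946/334 ≈ 212.4 g.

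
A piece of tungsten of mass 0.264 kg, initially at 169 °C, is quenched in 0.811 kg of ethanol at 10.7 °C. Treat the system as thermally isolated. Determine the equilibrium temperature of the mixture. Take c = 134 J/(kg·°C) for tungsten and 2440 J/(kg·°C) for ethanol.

T_f ≈ 13.5 °C

Net heat exchanged in the isolated system is zero:
0.264×134×(T − 169) + 0.811×2440×(T − 10.7) = 0
35.38(T − 169) + 1978.8(T − 10.7) = 0
2014.2 T = 27152
T = 27152/2014.2 ≈ 13.48 °C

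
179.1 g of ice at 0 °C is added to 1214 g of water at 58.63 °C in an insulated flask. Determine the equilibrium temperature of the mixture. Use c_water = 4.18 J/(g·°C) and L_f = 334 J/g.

Let T be the final temperature. ΣQ_i = 0:
fusion: m_ice L_f = 179.1·334 = 59819
  meltwater 0→T: 179.1·4.18·T = 748.64 T
  water: 5074.5(T − 58.63)
5823.2 T = 297519 − 59819 = 237700
T ≈ 40.82 °C (positive, so assuming full melt was valid).

T_f ≈ 40.8 °C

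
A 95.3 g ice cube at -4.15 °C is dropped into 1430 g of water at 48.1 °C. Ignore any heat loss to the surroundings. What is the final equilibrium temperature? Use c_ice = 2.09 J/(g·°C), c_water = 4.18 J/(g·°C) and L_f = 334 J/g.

T_f ≈ 40.0 °C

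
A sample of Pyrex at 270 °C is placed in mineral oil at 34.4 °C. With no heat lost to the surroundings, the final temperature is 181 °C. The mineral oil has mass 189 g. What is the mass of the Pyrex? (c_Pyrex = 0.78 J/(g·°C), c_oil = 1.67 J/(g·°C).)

m ≈ 667 g

Heat lost by the Pyrex = heat gained by the oil:
m·0.78·(270 − 181) = 189·1.67·(181 − 34.4)
69.42 m = 46271  ⇒  m ≈ 666.5 g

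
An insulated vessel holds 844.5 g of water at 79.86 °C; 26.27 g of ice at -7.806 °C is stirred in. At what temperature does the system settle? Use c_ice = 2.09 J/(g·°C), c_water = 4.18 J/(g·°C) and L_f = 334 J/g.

T_f ≈ 74.9 °C

Taking heat into each body as positive, Σ m c ΔT = 0:
warm ice to 0 °C: 26.27·2.09·(0 − (-7.806)) = 428.58; fusion: m_ice L_f = 26.27·334 = 8774.2; warm the meltwater: 109.81 T; water: 3530(T − 79.86)
3639.8 T = 281907 − 9202.8 = 272704
T ≈ 74.92 °C. Since T > 0 °C, the all-ice-melts assumption holds.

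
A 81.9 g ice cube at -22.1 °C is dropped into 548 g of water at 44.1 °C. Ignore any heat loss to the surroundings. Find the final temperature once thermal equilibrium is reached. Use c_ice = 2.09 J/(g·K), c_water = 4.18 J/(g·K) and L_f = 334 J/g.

T_f ≈ 26.5 °C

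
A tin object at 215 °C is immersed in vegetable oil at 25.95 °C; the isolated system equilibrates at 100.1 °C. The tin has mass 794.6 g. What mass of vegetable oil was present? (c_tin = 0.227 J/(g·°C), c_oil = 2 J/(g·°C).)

Heat lost by the tin = heat gained by the oil:
794.6×0.227×(215 − 100.1) = m×2×(100.1 − 25.95)
148.3 m = 20725  ⇒  m ≈ 139.8 g

m ≈ 140 g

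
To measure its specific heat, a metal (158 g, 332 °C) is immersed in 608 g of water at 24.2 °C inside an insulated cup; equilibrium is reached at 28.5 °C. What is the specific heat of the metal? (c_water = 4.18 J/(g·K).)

c ≈ 0.228 J/(g·K)

Setting the total heat transfer to zero:
158×c×(28.5 − 332) + 608×4.18×(28.5 − 24.2) = 0
-47953 c = -10928
c = -10928/-47953 ≈ 0.2279 J/(g·K)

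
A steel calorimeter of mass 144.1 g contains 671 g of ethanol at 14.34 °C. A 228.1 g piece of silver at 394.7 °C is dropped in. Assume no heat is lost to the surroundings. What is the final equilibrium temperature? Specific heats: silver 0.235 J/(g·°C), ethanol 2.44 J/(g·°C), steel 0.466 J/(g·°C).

T_f ≈ 25.9 °C

Net heat exchanged in the isolated system is zero:
228.1·0.235·(T − 394.7) + 671·2.44·(T − 14.34) + 144.1·0.466·(T − 14.34) = 0
53.6(T − 394.7) + 1637.2(T − 14.34) + 67.15(T − 14.34) = 0
1758 T = 45598
T ≈ 25.94 °C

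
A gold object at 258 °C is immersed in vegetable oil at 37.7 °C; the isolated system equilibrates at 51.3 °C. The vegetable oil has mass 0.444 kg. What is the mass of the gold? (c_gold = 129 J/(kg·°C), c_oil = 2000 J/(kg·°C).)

Net heat exchanged in the isolated system is zero:
m×129×(51.3 − 258) + 0.444×2000×(51.3 − 37.7) = 0
-26664 m = -12077
m = -12077/-26664 ≈ 0.4529 kg

m ≈ 0.453 kg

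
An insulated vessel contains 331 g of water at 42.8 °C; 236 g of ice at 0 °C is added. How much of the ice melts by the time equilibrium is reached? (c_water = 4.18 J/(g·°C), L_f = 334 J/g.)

Water can give up m c ΔT = 331·4.18·42.8 = 59217 J before reaching 0 °C.
Melting all 236 g of ice would need 236·334 = 78824 J.
Since 59217 < 78824 J, not all the ice melts; equilibrium is at 0 °C.
m_melt = 59217 / L_f = 177.3 g.

m_melted ≈ 177 g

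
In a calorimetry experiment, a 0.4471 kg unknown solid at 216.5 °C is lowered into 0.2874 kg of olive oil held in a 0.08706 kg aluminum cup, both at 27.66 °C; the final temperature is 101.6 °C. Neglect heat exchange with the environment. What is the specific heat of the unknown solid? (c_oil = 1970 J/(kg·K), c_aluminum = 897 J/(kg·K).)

c ≈ 927 J/(kg·K)

Taking heat into each body as positive, Σ m c ΔT = 0:
0.4471·c·(101.6 − 216.5) + 0.2874·1970·(101.6 − 27.66) + 0.08706·897·(101.6 − 27.66) = 0
-51.37 c = -47637
c = -47637/-51.37 ≈ 927.3 J/(kg·K)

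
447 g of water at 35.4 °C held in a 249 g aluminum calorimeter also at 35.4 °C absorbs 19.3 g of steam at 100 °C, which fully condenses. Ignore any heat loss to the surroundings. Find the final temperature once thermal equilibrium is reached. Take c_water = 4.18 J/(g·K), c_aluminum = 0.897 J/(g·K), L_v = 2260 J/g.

T_f ≈ 57.9 °C

Setting the total heat transfer to zero:
latent heat released on condensation: 19.3×2260 = 43618
  condensed water 100 °C→T: 80.67(T − 100)
  original water: 1868.5(T − 35.4)
  cup: 223.35(T − 35.4)
2172.5 T = 43618 + 8067.4 + 74050 = 125736
T ≈ 57.88 °C — below 100 °C, confirming all the steam condensed.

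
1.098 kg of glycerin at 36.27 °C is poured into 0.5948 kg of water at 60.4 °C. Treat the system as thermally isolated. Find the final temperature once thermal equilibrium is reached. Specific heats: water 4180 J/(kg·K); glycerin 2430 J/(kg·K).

T_f ≈ 47.9 °C

Heat gained plus heat lost sum to zero:
0.5948*4180*(T − 60.4) + 1.098*2430*(T − 36.27) = 0
(2486.3 + 2668.1) T = 2486.3*60.4 + 2668.1*36.27
T = 246944 / 5154.4 = 47.9 °C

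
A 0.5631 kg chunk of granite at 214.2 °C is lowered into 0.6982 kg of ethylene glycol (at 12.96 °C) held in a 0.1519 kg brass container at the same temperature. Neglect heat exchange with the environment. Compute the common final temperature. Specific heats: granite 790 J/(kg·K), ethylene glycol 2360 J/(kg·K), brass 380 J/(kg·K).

T_f ≈ 54.6 °C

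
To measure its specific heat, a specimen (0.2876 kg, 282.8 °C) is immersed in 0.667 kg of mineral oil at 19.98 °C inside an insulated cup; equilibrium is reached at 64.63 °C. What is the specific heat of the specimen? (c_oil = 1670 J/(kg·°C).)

m_s c (T_s − T_f) = m_oil c_oil (T_f − T_0):
0.2876×c×(282.8 − 64.63) = 0.667×1670×(64.63 − 19.98)
62.75 c = 49735  ⇒  c ≈ 792.6 J/(kg·°C)

c ≈ 793 J/(kg·°C)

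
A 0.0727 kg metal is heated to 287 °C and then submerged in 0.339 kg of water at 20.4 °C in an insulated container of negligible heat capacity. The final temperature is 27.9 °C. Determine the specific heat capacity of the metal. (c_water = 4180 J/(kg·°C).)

c ≈ 564 J/(kg·°C)

Setting the total heat transfer to zero:
0.0727·c·(27.9 − 287) + 0.339·4180·(27.9 − 20.4) = 0
-18.84 c = -10628
c = -10628/-18.84 ≈ 564.2 J/(kg·°C)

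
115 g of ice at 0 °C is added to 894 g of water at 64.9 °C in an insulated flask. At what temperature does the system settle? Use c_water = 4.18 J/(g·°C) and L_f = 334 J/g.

Energy balance with sensible and latent terms:
latent heat to melt: 115·334 = 38410; meltwater 0→T: 115·4.18·T = 480.7 T; water: 3736.9(T − 64.9)
4217.6 T = 242526 − 38410 = 204116
T ≈ 48.40 °C — above 0 °C, consistent with complete melting.

T_f ≈ 48.4 °C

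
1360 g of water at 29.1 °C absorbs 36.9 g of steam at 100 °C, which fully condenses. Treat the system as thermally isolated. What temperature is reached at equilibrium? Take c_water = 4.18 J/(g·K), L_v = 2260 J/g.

T_f ≈ 45.3 °C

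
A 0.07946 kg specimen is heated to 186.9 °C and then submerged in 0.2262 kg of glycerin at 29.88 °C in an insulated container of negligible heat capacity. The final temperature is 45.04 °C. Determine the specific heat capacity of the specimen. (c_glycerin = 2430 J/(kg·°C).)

Let T be the final temperature. ΣQ_i = 0:
0.07946·c·(45.04 − 186.9) + 0.2262·2430·(45.04 − 29.88) = 0
-11.27 c = -8332.9
c = -8332.9/-11.27 ≈ 739.2 J/(kg·°C)

c ≈ 739 J/(kg·°C)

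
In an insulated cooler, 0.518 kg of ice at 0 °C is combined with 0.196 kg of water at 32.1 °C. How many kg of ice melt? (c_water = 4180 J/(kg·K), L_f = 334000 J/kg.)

Cooling the water to 0 °C releases 0.196·4180·32.1 = 26299 J.
Fully melting the ice requires m_ice L_f = 0.518·334000 = 173012 J.
26299 J < 173012 J, so only part of the ice melts and the system sits at 0 °C.
m_melt = 26299 / L_f = 0.07874 kg.

m_melted ≈ 0.0787 kg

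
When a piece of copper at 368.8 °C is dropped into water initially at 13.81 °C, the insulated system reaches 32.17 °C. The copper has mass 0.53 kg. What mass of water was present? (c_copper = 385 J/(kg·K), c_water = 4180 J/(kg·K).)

m ≈ 0.895 kg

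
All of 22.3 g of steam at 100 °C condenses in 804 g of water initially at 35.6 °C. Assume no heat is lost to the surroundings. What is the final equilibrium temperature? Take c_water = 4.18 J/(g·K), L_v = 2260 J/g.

Let T be the final temperature. ΣQ_i = 0:
latent heat released on condensation: 22.3×2260 = 50398
  condensed water 100 °C→T: 93.21(T − 100)
  water warms: 804×4.18×(T − 35.6) = 3360.7(T − 35.6)
3453.9 T = 50398 + 9321.4 + 119642 = 179361
T ≈ 51.93 °C — below 100 °C, confirming all the steam condensed.

T_f ≈ 51.9 °C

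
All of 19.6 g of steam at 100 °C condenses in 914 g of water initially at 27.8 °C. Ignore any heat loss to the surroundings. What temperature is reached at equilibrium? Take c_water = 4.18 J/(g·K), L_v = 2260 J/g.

Sum of m c ΔT and latent-heat terms is zero:
steam→water at 100 °C releases m L_v = 19.6×2260 = 44296; condensate cools 100→T: 19.6×4.18×(T − 100) = 81.93(T − 100); water warms: 914×4.18×(T − 27.8) = 3820.5(T − 27.8)
3902.4 T = 44296 + 8192.8 + 106210 = 158699
T ≈ 40.67 °C (< 100 °C, so full condensation is consistent).

T_f ≈ 40.7 °C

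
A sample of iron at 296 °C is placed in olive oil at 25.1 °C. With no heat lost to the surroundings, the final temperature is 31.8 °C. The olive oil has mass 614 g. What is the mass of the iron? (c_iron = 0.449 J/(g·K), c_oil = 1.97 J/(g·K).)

Taking heat into each body as positive, Σ m c ΔT = 0:
m·0.449·(31.8 − 296) + 614·1.97·(31.8 − 25.1) = 0
-118.63 m = -8104.2
m = -8104.2/-118.63 ≈ 68.32 g

m ≈ 68.3 g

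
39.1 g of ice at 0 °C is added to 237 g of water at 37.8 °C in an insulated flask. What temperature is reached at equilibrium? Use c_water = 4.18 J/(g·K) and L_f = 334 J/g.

Let T be the final temperature. ΣQ_i = 0:
fusion: m_ice L_f = 39.1·334 = 13059; warm the meltwater: 163.44 T; water: 990.66(T − 37.8)
1154.1 T = 37447 − 13059 = 24388
T ≈ 21.13 °C — above 0 °C, consistent with complete melting.

T_f ≈ 21.1 °C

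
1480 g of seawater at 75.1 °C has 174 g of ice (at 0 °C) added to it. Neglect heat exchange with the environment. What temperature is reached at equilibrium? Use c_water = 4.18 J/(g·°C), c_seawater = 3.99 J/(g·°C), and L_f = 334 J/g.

T_f ≈ 58.1 °C

Energy conservation, ΣQ = 0:
melt ice: 174×334 = 58116
  warm the meltwater: 727.32 T
  seawater: 5905.2(T − 75.1)
6632.5 T = 443481 − 58116 = 385365
T ≈ 58.10 °C (positive, so assuming full melt was valid).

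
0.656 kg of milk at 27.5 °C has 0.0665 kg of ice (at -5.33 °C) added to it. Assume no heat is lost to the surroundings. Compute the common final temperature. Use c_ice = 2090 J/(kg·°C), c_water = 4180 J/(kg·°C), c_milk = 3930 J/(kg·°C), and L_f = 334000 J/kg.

Energy balance with sensible and latent terms:
warm ice to 0 °C: 0.0665×2090×(0 − (-5.33)) = 740.79
  melt ice: 0.0665×334000 = 22211
  warm the meltwater: 277.97 T
  milk: 2578.1(T − 27.5)
2856.1 T = 70897 − 22952 = 47945
T ≈ 16.79 °C — above 0 °C, consistent with complete melting.

T_f ≈ 16.8 °C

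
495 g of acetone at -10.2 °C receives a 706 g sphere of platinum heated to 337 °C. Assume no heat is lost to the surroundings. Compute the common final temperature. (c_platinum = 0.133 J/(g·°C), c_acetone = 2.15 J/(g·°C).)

T_f ≈ 17.9 °C

Energy conservation, ΣQ = 0:
706*0.133*(T − 337) + 495*2.15*(T − (-10.2)) = 0
(93.9 + 1064.2) T = 93.9*337 + 1064.2*(-10.2)
T = 20788/1158.1 ≈ 17.95 °C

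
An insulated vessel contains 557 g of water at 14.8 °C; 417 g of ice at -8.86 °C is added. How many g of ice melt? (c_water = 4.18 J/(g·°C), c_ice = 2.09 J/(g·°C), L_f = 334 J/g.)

m_melted ≈ 80 g

Cooling the water to 0 °C releases 557×4.18×14.8 = 34458 J.
Warming the ice to 0 °C takes 417×2.09×8.86 = 7721.8 J, leaving 26736 J for melting.
Melting all 417 g of ice would need 417×334 = 139278 J.
26736 J < 139278 J, so only part of the ice melts and the system sits at 0 °C.
m_melted×334 = 26736  ⇒  m_melted ≈ 80.05 g.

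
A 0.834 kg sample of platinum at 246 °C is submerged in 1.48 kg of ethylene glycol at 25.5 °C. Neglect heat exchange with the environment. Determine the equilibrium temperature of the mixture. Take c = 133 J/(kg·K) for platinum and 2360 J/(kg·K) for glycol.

T_f ≈ 32.3 °C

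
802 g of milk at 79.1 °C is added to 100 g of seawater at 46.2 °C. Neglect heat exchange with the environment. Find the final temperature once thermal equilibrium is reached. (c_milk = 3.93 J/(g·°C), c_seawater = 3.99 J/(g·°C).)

|Q_milk| = |Q_seawater|:
802×3.93×(79.1 − T) = 100×3.99×(T − 46.2)
3151.9(79.1 − T) = 399(T − 46.2)
3550.9 T = 267746  ⇒  T ≈ 75.40 °C

T_f ≈ 75.4 °C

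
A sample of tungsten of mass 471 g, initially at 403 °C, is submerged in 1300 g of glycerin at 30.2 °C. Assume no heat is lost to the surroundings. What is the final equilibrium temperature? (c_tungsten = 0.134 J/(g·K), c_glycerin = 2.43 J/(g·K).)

T_f ≈ 37.5 °C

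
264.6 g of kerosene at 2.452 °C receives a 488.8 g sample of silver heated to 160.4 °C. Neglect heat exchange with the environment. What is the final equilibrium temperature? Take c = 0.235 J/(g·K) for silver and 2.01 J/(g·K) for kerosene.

T_f ≈ 30.5 °C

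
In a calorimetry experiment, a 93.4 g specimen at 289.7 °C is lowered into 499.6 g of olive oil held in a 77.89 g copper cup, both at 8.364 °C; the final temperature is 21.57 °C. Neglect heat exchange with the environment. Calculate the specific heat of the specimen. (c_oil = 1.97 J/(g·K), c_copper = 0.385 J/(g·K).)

c ≈ 0.535 J/(g·K)

Energy conservation, ΣQ = 0:
93.4·c·(21.57 − 289.7) + 499.6·1.97·(21.57 − 8.364) + 77.89·0.385·(21.57 − 8.364) = 0
-25043 c = -13394
c = -13394/-25043 ≈ 0.5348 J/(g·K)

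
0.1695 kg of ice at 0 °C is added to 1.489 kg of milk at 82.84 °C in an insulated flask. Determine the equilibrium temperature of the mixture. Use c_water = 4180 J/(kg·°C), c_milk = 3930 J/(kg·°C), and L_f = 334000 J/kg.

Energy balance with sensible and latent terms:
fusion: m_ice L_f = 0.1695·334000 = 56613
  meltwater 0→T: 0.1695·4180·T = 708.51 T
  milk cools: 1.489·3930·(T − 82.84) = 5851.8(T − 82.84)
6560.3 T = 484761 − 56613 = 428148
T ≈ 65.26 °C — above 0 °C, consistent with complete melting.

T_f ≈ 65.3 °C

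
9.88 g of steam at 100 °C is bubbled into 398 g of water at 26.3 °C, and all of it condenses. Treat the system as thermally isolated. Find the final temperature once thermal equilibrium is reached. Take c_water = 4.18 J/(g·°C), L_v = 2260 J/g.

T_f ≈ 41.2 °C

Heat gained plus heat lost sum to zero:
condense steam: −9.88·2260 = −22329
  condensed water 100 °C→T: 41.3(T − 100)
  water warms: 398·4.18·(T − 26.3) = 1663.6(T − 26.3)
1704.9 T = 22329 + 4129.8 + 43754 = 70212
T ≈ 41.18 °C — below 100 °C, confirming all the steam condensed.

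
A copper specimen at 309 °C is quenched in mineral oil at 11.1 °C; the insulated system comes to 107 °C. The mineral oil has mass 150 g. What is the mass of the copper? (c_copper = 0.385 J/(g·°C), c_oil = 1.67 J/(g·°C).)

m ≈ 309 g

Taking heat into each body as positive, Σ m c ΔT = 0:
m·0.385·(107 − 309) + 150·1.67·(107 − 11.1) = 0
-77.77 m = -24023
m = -24023/-77.77 ≈ 308.9 g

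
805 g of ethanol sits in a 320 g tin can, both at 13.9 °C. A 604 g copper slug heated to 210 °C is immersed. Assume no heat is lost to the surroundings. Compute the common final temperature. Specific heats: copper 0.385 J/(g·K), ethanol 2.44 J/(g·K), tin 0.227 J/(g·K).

T_f ≈ 34.0 °C

Let T be the final temperature. ΣQ_i = 0:
604×0.385×(T − 210) + 805×2.44×(T − 13.9) + 320×0.227×(T − 13.9) = 0
232.54(T − 210) + 1964.2(T − 13.9) + 72.64(T − 13.9) = 0
(232.54 + 1964.2 + 72.64) T = 232.54×210 + 1964.2×13.9 + 72.64×13.9
T = 77145 / 2269.4 = 34 °C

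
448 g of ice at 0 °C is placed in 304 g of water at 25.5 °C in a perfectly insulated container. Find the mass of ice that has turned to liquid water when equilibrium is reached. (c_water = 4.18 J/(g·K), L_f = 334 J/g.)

m_melted ≈ 97 g

Cooling the water to 0 °C releases 304×4.18×25.5 = 32403 J.
Fully melting the ice requires m_ice L_f = 448×334 = 149632 J.
32403 J < 149632 J, so only part of the ice melts and the system sits at 0 °C.
m_melted×334 = 32403  ⇒  m_melted ≈ 97.02 g.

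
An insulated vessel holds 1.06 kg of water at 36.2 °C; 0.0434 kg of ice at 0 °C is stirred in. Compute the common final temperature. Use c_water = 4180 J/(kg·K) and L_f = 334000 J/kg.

T_f ≈ 31.6 °C

Conservation of energy gives ΣQ = 0:
fusion: m_ice L_f = 0.0434·334000 = 14496; warm the meltwater: 181.41 T; water: 4430.8(T − 36.2)
4612.2 T = 160395 − 14496 = 145899
T ≈ 31.63 °C — above 0 °C, consistent with complete melting.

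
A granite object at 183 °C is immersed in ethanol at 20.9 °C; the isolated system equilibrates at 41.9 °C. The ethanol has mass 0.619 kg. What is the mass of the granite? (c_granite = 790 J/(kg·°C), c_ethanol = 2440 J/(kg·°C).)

m ≈ 0.285 kg

Energy conservation, ΣQ = 0:
m×790×(41.9 − 183) + 0.619×2440×(41.9 − 20.9) = 0
-111469 m = -31718
m = -31718/-111469 ≈ 0.2845 kg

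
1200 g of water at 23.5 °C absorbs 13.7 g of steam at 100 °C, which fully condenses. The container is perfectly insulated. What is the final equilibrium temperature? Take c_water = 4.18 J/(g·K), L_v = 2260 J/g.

Taking heat into each body as positive, Σ m c ΔT = 0:
steam→water at 100 °C releases m L_v = 13.7×2260 = 30962; condensate cools 100→T: 13.7×4.18×(T − 100) = 57.27(T − 100); water warms: 1200×4.18×(T − 23.5) = 5016(T − 23.5)
5073.3 T = 30962 + 5726.6 + 117876 = 154565
T ≈ 30.47 °C — below 100 °C, confirming all the steam condensed.

T_f ≈ 30.5 °C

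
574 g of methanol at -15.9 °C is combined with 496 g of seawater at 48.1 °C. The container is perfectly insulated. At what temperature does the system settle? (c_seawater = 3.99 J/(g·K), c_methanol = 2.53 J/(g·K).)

Taking heat into each body as positive, Σ m c ΔT = 0:
496×3.99×(T − 48.1) + 574×2.53×(T − (-15.9)) = 0
1979(T − 48.1) + 1452.2(T − (-15.9)) = 0
(1979 + 1452.2) T = 1979×48.1 + 1452.2×(-15.9)
T ≈ 21.01 °C

T_f ≈ 21.0 °C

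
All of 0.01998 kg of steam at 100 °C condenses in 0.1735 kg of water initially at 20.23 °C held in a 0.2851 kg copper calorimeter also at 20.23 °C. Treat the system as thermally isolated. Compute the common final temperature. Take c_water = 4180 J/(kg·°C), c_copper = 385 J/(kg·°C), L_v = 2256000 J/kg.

Net heat exchanged in the isolated system is zero:
condense steam: −0.01998×2256000 = −45075; condensate cools 100→T: 0.01998×4180×(T − 100) = 83.52(T − 100); original water: 725.23(T − 20.23); copper cup: 0.2851×385×(T − 20.23) = 109.76(T − 20.23)
918.51 T = 45075 + 8351.6 + 16892 = 70318
T ≈ 76.56 °C — below 100 °C, confirming all the steam condensed.

T_f ≈ 76.6 °C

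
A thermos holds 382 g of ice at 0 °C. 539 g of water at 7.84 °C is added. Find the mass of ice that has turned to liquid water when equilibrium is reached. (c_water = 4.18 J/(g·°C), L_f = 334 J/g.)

m_melted ≈ 52.9 g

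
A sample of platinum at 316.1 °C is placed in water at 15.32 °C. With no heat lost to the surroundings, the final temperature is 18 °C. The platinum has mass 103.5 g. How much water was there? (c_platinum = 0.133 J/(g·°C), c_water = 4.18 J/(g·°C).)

m ≈ 366 g

|Q_platinum| = |Q_water|:
103.5×0.133×(316.1 − 18) = m×4.18×(18 − 15.32)
11.2 m = 4103.5  ⇒  m ≈ 366.3 g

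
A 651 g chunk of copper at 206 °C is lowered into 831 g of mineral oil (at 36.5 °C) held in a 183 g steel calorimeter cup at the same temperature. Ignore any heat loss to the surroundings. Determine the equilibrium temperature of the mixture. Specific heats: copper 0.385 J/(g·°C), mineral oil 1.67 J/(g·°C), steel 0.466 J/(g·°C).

T_f ≈ 61.1 °C

Let T be the final temperature. ΣQ_i = 0:
651*0.385*(T − 206) + 831*1.67*(T − 36.5) + 183*0.466*(T − 36.5) = 0
(250.64 + 1387.8 + 85.28) T = 250.64*206 + 1387.8*36.5 + 85.28*36.5
T = 105397/1723.7 ≈ 61.15 °C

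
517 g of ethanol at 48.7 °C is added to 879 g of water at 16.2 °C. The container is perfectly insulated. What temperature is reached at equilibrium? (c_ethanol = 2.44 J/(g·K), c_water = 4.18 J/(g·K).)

With ΣQ=0 the equilibrium temperature is the m·c-weighted mean:
T_f = (1261.5·48.7 + 3674.2·16.2) / (1261.5 + 3674.2)
    = 120956 / 4935.7 ≈ 24.51 °C

T_f ≈ 24.5 °C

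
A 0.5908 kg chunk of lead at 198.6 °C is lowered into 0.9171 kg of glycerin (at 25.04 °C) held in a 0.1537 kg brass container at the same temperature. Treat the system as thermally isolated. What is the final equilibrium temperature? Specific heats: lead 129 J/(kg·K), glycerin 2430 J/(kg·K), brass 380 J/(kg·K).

T_f ≈ 30.6 °C

Taking heat into each body as positive, Σ m c ΔT = 0:
0.5908×129×(T − 198.6) + 0.9171×2430×(T − 25.04) + 0.1537×380×(T − 25.04) = 0
(76.21 + 2228.6 + 58.41) T = 76.21×198.6 + 2228.6×25.04 + 58.41×25.04
T = 72401 / 2363.2 = 30.6 °C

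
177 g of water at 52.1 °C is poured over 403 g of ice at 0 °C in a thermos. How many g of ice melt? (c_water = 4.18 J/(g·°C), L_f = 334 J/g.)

m_melted ≈ 115 g

Cooling the water to 0 °C releases 177×4.18×52.1 = 38547 J.
Melting all 403 g of ice would need 403×334 = 134602 J.
38547 J < 134602 J, so only part of the ice melts and the system sits at 0 °C.
m_melted×334 = 38547  ⇒  m_melted ≈ 115.4 g.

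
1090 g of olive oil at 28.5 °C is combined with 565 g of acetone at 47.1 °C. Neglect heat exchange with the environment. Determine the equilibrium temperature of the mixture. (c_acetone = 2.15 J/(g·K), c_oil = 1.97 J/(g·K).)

Conservation of energy gives ΣQ = 0:
565·2.15·(T − 47.1) + 1090·1.97·(T − 28.5) = 0
1214.8(T − 47.1) + 2147.3(T − 28.5) = 0
(1214.8 + 2147.3) T = 1214.8·47.1 + 2147.3·28.5
T = 118413/3362.1 ≈ 35.22 °C

T_f ≈ 35.2 °C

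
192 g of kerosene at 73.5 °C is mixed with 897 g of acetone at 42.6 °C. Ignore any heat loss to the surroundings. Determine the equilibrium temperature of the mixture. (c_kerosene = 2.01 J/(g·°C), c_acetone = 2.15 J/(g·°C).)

T_f ≈ 47.8 °C

|Q_kerosene| = |Q_acetone|:
192*2.01*(73.5 − T) = 897*2.15*(T − 42.6)
385.92(73.5 − T) = 1928.5(T − 42.6)
2314.5 T = 110521  ⇒  T ≈ 47.75 °C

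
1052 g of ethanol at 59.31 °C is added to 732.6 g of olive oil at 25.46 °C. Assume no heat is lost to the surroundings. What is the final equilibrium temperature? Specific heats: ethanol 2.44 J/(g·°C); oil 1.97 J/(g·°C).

T_f is the heat-capacity-weighted average of the initial temperatures:
T_f = (2566.9×59.31 + 1443.2×25.46) / (2566.9 + 1443.2)
    = 188986 / 4010.1 ≈ 47.13 °C

T_f ≈ 47.1 °C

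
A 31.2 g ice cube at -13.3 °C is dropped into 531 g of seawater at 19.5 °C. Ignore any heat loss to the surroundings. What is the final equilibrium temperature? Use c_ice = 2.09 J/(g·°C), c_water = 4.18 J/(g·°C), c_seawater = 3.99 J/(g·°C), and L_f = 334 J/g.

T_f ≈ 13.4 °C

Net heat exchanged in the isolated system is zero:
warm ice to 0 °C: 31.2×2.09×(0 − (-13.3)) = 867.27; latent heat to melt: 31.2×334 = 10421; warm the meltwater: 130.42 T; seawater: 2118.7(T − 19.5)
2249.1 T = 41314 − 11288 = 30026
T ≈ 13.35 °C. Since T > 0 °C, the all-ice-melts assumption holds.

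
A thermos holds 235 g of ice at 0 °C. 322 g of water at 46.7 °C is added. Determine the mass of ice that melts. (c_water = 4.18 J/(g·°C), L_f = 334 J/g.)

m_melted ≈ 188 g

Water can give up m c ΔT = 322×4.18×46.7 = 62856 J before reaching 0 °C.
Fully melting the ice requires m_ice L_f = 235×334 = 78490 J.
That's not enough to melt it all — equilibrium is at 0 °C with ice remaining.
Mass melted = 62856/334 ≈ 188.2 g.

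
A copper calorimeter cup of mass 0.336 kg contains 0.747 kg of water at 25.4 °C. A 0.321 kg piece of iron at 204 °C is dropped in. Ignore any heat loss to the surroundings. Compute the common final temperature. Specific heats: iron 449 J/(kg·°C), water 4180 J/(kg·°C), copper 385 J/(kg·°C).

Taking heat into each body as positive, Σ m c ΔT = 0:
0.321·449·(T − 204) + 0.747·4180·(T − 25.4) + 0.336·385·(T − 25.4) = 0
144.13(T − 204) + 3122.5(T − 25.4) + 129.36(T − 25.4) = 0
3395.9 T = 111999
T = 111999 / 3395.9 = 33 °C

T_f ≈ 33.0 °C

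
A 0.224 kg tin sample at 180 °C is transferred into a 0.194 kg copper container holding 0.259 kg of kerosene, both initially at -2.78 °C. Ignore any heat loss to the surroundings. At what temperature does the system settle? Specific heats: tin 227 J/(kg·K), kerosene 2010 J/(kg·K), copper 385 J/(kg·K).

T_f ≈ 11.6 °C

Taking heat into each body as positive, Σ m c ΔT = 0:
0.224*227*(T − 180) + 0.259*2010*(T − (-2.78)) + 0.194*385*(T − (-2.78)) = 0
50.85(T − 180) + 520.59(T − (-2.78)) + 74.69(T − (-2.78)) = 0
(50.85 + 520.59 + 74.69) T = 50.85*180 + 520.59*(-2.78) + 74.69*(-2.78)
T ≈ 11.60 °C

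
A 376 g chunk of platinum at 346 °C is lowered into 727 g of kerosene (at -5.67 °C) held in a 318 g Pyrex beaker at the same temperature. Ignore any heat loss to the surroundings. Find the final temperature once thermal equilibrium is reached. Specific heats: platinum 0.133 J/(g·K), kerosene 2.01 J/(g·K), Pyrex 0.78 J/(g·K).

Net heat exchanged in the isolated system is zero:
376*0.133*(T − 346) + 727*2.01*(T − (-5.67)) + 318*0.78*(T − (-5.67)) = 0
50.01(T − 346) + 1461.3(T − (-5.67)) + 248.04(T − (-5.67)) = 0
(50.01 + 1461.3 + 248.04) T = 50.01*346 + 1461.3*(-5.67) + 248.04*(-5.67)
T = 7611/1759.3 ≈ 4.33 °C

T_f ≈ 4.3 °C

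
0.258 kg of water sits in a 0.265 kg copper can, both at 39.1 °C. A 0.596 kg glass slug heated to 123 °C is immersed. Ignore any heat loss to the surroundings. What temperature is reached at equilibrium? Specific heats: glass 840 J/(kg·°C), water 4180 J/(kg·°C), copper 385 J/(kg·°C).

T_f ≈ 64.1 °C

Energy conservation, ΣQ = 0:
0.596×840×(T − 123) + 0.258×4180×(T − 39.1) + 0.265×385×(T − 39.1) = 0
500.64(T − 123) + 1078.4(T − 39.1) + 102.03(T − 39.1) = 0
1681.1 T = 107735
T = 107735/1681.1 ≈ 64.09 °C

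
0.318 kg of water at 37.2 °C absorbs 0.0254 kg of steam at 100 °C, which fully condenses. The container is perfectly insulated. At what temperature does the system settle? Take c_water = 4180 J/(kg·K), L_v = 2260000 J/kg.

Setting the total heat transfer to zero:
steam→water at 100 °C releases m L_v = 0.0254×2260000 = 57404; condensate cools 100→T: 0.0254×4180×(T − 100) = 106.17(T − 100); original water: 1329.2(T − 37.2)
1435.4 T = 57404 + 10617 + 49448 = 117469
T ≈ 81.84 °C (< 100 °C, so full condensation is consistent).

T_f ≈ 81.8 °C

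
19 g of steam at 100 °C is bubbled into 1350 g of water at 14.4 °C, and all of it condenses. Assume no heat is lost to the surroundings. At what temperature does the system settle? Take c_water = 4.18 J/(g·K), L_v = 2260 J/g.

T_f ≈ 23.1 °C

Let T be the final temperature. ΣQ_i = 0:
condense steam: −19·2260 = −42940
  condensed water 100 °C→T: 79.42(T − 100)
  original water: 5643(T − 14.4)
5722.4 T = 42940 + 7942 + 81259 = 132141
T ≈ 23.09 °C, under the boiling point, so the assumption holds.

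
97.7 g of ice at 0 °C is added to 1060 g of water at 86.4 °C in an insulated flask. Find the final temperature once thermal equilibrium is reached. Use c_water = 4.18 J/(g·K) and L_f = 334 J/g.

T_f ≈ 72.4 °C

Conservation of energy gives ΣQ = 0:
fusion: m_ice L_f = 97.7×334 = 32632; meltwater 0→T: 97.7×4.18×T = 408.39 T; water cools: 1060×4.18×(T − 86.4) = 4430.8(T − 86.4)
4839.2 T = 382821 − 32632 = 350189
T ≈ 72.37 °C — above 0 °C, consistent with complete melting.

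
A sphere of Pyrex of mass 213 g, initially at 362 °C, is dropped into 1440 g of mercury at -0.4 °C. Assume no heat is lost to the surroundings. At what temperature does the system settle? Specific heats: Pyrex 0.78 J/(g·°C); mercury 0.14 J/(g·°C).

T_f ≈ 163.3 °C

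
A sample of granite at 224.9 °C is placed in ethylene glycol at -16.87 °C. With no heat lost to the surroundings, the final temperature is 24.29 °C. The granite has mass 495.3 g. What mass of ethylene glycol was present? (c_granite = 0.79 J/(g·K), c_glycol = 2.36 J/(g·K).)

m ≈ 808 g

Heat lost by the granite = heat gained by the glycol:
495.3×0.79×(224.9 − 24.29) = m×2.36×(24.29 − (-16.87))
97.14 m = 78496  ⇒  m ≈ 808.1 g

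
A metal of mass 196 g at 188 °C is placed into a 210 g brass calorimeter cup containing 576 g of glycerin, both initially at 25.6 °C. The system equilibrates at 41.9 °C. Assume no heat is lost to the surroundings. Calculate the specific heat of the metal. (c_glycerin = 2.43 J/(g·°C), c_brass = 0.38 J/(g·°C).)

Setting the total heat transfer to zero:
196×c×(41.9 − 188) + 576×2.43×(41.9 − 25.6) + 210×0.38×(41.9 − 25.6) = 0
-28636 c = -24116
c = -24116/-28636 ≈ 0.8422 J/(g·°C)

c ≈ 0.842 J/(g·°C)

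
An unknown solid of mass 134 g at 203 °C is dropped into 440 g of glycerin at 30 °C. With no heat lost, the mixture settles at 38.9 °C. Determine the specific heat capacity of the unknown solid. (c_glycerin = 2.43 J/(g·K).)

Setting the total heat transfer to zero:
134·c·(38.9 − 203) + 440·2.43·(38.9 − 30) = 0
-21989 c = -9515.9
c = -9515.9/-21989 ≈ 0.4327 J/(g·K)

c ≈ 0.433 J/(g·K)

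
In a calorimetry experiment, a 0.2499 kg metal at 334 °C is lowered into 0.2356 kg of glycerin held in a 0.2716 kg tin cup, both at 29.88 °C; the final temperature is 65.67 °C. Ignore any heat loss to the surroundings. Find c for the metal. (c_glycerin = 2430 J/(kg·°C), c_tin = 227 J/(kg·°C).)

c ≈ 338 J/(kg·°C)

Net heat exchanged in the isolated system is zero:
0.2499·c·(65.67 − 334) + 0.2356·2430·(65.67 − 29.88) + 0.2716·227·(65.67 − 29.88) = 0
-67.06 c = -22697
c = -22697/-67.06 ≈ 338.5 J/(kg·°C)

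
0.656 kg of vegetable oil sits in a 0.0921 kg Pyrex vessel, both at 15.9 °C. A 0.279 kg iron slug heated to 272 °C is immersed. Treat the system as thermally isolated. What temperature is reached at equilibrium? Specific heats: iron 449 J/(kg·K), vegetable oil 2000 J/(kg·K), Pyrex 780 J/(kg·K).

T_f ≈ 37.2 °C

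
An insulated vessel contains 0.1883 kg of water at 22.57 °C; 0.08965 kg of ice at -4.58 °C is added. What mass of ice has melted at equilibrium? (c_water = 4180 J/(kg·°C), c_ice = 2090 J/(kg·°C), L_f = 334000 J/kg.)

Cooling the water to 0 °C releases 0.1883·4180·22.57 = 17765 J.
Warming the ice to 0 °C takes 0.08965·2090·4.58 = 858.15 J, leaving 16907 J for melting.
Fully melting the ice requires m_ice L_f = 0.08965·334000 = 29943 J.
That's not enough to melt it all — equilibrium is at 0 °C with ice remaining.
Mass melted = 16907/334000 ≈ 0.05062 kg.

m_melted ≈ 0.0506 kg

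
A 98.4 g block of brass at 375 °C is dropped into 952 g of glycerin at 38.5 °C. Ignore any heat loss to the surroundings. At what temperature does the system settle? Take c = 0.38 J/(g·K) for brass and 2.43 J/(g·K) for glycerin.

Net heat exchanged in the isolated system is zero:
98.4×0.38×(T − 375) + 952×2.43×(T − 38.5) = 0
37.39(T − 375) + 2313.4(T − 38.5) = 0
(37.39 + 2313.4) T = 37.39×375 + 2313.4×38.5
T ≈ 43.85 °C

T_f ≈ 43.9 °C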